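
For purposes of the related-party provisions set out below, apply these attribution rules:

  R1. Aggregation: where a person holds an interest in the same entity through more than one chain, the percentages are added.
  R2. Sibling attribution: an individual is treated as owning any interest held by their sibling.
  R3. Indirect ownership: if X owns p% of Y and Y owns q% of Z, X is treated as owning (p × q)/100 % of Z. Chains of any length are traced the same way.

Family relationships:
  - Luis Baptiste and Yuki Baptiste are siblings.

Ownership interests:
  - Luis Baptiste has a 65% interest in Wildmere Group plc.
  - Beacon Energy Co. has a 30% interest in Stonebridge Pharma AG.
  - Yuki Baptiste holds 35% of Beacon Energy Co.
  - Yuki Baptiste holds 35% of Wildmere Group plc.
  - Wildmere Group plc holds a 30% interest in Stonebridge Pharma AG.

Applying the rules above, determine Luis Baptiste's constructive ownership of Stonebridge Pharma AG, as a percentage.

40.5%

By sibling attribution (R2), Luis Baptiste is treated as also owning Yuki Baptiste's interest in Wildmere Group plc, giving 65% + 35% = 100%.
By sibling attribution (R2), Luis Baptiste is treated as owning Yuki Baptiste's 35% interest in Beacon Energy Co.
Chain via Wildmere Group plc (R3): 100% × 30% = 30% of Stonebridge Pharma AG.
Chain via Beacon Energy Co. (R3): 35% × 30% = 10.5% of Stonebridge Pharma AG.
Aggregating (R1): 30% + 10.5% = 40.5%.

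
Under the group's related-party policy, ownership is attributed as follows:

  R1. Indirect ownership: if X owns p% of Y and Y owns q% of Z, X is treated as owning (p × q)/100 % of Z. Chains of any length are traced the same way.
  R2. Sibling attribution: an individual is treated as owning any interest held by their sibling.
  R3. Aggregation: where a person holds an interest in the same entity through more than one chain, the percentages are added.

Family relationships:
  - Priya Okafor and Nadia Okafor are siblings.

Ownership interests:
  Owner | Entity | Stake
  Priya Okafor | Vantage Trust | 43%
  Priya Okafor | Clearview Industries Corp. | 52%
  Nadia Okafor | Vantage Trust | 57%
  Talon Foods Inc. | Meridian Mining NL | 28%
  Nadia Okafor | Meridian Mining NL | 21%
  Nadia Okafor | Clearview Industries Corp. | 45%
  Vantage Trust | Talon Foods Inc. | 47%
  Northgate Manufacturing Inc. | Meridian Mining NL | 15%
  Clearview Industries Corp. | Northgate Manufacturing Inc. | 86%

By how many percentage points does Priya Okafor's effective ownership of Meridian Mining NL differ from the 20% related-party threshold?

By sibling attribution (R2), Priya Okafor is treated as also owning Nadia Okafor's interest in Vantage Trust, giving 43% + 57% = 100%.
By sibling attribution (R2), Priya Okafor is treated as also owning Nadia Okafor's interest in Clearview Industries Corp, giving 52% + 45% = 97%.
By sibling attribution (R2), Priya Okafor is treated as owning Nadia Okafor's 21% interest in Meridian Mining NL.
Chain via Vantage Trust → Talon Foods Inc. (R1): 100% × 47% × 28% = 13.16% of Meridian Mining NL.
Chain via Clearview Industries Corp. → Northgate Manufacturing Inc. (R1): 97% × 86% × 15% = 12.513% of Meridian Mining NL.
Direct interest in Meridian Mining NL: 21%.
Aggregating (R3): 13.16% + 12.513% + 21% = 46.673%.
46.673% exceeds the 20% threshold by 26.673 percentage points.

26.673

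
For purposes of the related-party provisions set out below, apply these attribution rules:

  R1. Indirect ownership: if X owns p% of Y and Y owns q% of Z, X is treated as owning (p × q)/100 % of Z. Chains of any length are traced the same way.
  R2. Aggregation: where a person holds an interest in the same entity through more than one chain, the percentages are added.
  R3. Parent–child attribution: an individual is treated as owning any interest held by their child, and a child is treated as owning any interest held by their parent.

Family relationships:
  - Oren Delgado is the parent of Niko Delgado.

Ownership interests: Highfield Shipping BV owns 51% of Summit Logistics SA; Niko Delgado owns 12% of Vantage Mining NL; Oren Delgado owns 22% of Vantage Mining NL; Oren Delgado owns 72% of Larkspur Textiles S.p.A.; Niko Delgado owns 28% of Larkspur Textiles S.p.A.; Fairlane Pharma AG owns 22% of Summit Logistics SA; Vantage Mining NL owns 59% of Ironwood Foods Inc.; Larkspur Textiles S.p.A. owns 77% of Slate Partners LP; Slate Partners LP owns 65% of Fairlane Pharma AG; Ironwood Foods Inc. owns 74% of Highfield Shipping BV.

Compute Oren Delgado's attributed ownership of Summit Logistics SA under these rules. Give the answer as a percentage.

18.581644%

By parent–child attribution (R3), Oren Delgado is treated as also owning Niko Delgado's interest in Vantage Mining NL, giving 22% + 12% = 34%.
By parent–child attribution (R3), Oren Delgado is treated as also owning Niko Delgado's interest in Larkspur Textiles S.p.A, giving 72% + 28% = 100%.
Chain via Vantage Mining NL → Ironwood Foods Inc. → Highfield Shipping BV (R1): 34% × 59% × 74% × 51% = 7.570644% of Summit Logistics SA.
Chain via Larkspur Textiles S.p.A. → Slate Partners LP → Fairlane Pharma AG (R1): 100% × 77% × 65% × 22% = 11.011% of Summit Logistics SA.
Aggregating (R2): 7.570644% + 11.011% = 18.581644%.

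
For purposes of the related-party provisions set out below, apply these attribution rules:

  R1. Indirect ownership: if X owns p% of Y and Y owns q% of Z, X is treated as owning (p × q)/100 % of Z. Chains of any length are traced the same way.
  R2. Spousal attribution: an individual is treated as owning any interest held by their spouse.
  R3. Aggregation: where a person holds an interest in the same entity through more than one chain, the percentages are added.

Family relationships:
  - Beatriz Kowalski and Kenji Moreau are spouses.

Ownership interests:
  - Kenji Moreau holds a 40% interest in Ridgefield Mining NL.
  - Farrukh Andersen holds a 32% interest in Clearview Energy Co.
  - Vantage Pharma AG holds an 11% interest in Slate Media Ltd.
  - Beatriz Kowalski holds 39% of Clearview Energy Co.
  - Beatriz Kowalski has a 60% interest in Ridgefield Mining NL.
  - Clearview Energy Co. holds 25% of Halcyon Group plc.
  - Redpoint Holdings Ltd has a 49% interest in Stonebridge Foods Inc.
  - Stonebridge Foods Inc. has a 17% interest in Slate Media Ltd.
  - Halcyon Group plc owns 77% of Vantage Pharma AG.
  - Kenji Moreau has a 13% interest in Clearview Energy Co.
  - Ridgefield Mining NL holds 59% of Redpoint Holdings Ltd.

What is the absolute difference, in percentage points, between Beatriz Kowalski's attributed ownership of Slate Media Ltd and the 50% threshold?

By spousal attribution (R2), Beatriz Kowalski is treated as also owning Kenji Moreau's interest in Ridgefield Mining NL, giving 60% + 40% = 100%.
By spousal attribution (R2), Beatriz Kowalski is treated as also owning Kenji Moreau's interest in Clearview Energy Co, giving 39% + 13% = 52%.
Chain via Ridgefield Mining NL → Redpoint Holdings Ltd → Stonebridge Foods Inc. (R1): 100% × 59% × 49% × 17% = 4.9147% of Slate Media Ltd.
Chain via Clearview Energy Co. → Halcyon Group plc → Vantage Pharma AG (R1): 52% × 25% × 77% × 11% = 1.1011% of Slate Media Ltd.
Aggregating (R3): 4.9147% + 1.1011% = 6.0158%.
6.0158% falls short of the 50% threshold by 43.9842 percentage points.

43.9842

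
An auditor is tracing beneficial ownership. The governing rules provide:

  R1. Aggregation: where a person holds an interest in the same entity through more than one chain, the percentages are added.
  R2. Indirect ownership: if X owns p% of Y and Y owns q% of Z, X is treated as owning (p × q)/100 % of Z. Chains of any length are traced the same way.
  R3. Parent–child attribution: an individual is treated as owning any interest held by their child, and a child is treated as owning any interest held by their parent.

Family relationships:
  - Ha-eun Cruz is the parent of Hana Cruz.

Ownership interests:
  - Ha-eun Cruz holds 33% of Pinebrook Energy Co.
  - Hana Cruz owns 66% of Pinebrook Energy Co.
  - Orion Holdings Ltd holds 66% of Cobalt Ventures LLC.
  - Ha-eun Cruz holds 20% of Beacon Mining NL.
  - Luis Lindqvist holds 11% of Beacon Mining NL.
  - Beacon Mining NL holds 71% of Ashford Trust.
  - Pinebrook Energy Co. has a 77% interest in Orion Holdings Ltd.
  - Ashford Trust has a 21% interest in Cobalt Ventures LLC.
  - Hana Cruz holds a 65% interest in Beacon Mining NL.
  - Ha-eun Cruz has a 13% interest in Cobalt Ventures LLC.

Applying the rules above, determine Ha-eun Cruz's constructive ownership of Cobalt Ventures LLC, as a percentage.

75.9853%

By parent–child attribution (R3), Ha-eun Cruz is treated as also owning Hana Cruz's interest in Pinebrook Energy Co, giving 33% + 66% = 99%.
By parent–child attribution (R3), Ha-eun Cruz is treated as also owning Hana Cruz's interest in Beacon Mining NL, giving 20% + 65% = 85%.
Chain via Pinebrook Energy Co. → Orion Holdings Ltd (R2): 99% × 77% × 66% = 50.3118% of Cobalt Ventures LLC.
Chain via Beacon Mining NL → Ashford Trust (R2): 85% × 71% × 21% = 12.6735% of Cobalt Ventures LLC.
Direct interest in Cobalt Ventures LLC: 13%.
Aggregating (R1): 50.3118% + 12.6735% + 13% = 75.9853%.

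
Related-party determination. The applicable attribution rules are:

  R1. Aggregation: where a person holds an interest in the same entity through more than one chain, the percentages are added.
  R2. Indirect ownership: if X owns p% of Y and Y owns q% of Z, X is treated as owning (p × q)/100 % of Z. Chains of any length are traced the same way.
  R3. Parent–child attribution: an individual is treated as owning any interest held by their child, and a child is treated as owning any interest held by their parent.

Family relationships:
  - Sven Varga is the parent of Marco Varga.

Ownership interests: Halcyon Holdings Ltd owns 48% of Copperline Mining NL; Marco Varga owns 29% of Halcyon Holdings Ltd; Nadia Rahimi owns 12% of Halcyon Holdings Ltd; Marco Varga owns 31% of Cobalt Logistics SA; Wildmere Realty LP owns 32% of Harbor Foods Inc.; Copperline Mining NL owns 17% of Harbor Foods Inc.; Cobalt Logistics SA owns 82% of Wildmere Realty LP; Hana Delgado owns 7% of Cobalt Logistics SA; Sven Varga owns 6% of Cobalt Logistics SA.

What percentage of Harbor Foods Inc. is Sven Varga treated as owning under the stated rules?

By parent–child attribution (R3), Sven Varga is treated as also owning Marco Varga's interest in Cobalt Logistics SA, giving 6% + 31% = 37%.
By parent–child attribution (R3), Sven Varga is treated as owning Marco Varga's 29% interest in Halcyon Holdings Ltd.
Chain via Cobalt Logistics SA → Wildmere Realty LP (R2): 37% × 82% × 32% = 9.7088% of Harbor Foods Inc.
Chain via Halcyon Holdings Ltd → Copperline Mining NL (R2): 29% × 48% × 17% = 2.3664% of Harbor Foods Inc.
Aggregating (R1): 9.7088% + 2.3664% = 12.0752%.

12.0752%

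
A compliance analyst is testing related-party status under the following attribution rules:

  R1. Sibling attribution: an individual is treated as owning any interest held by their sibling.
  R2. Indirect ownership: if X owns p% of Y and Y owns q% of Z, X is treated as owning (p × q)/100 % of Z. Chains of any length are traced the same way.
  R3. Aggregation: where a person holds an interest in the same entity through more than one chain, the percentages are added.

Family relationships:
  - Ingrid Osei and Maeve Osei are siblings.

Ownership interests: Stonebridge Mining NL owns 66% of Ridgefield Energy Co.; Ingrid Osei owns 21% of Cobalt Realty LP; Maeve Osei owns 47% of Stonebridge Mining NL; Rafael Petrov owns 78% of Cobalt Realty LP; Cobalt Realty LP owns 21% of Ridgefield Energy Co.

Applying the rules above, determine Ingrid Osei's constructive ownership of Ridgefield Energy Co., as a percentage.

35.43%

By sibling attribution (R1), Ingrid Osei is treated as owning Maeve Osei's 47% interest in Stonebridge Mining NL.
Chain via Cobalt Realty LP (R2): 21% × 21% = 4.41% of Ridgefield Energy Co.
Chain via Stonebridge Mining NL (R2): 47% × 66% = 31.02% of Ridgefield Energy Co.
Aggregating (R3): 4.41% + 31.02% = 35.43%.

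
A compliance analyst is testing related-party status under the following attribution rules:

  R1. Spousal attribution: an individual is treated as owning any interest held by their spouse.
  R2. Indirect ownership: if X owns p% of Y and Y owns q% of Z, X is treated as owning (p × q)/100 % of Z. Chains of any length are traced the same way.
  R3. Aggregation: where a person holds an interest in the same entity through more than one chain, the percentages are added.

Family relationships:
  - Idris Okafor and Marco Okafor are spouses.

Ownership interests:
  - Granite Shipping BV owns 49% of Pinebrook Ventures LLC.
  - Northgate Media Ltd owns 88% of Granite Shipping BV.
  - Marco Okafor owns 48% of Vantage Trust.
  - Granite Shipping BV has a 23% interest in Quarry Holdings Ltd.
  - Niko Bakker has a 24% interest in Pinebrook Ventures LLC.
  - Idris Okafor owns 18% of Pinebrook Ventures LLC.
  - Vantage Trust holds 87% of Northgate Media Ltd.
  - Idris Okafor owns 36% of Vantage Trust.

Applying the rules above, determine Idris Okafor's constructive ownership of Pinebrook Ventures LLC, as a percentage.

By spousal attribution (R1), Idris Okafor is treated as also owning Marco Okafor's interest in Vantage Trust, giving 36% + 48% = 84%.
Chain via Vantage Trust → Northgate Media Ltd → Granite Shipping BV (R2): 84% × 87% × 88% × 49% = 31.512096% of Pinebrook Ventures LLC.
Direct interest in Pinebrook Ventures LLC: 18%.
Aggregating (R3): 31.512096% + 18% = 49.512096%.

49.512096%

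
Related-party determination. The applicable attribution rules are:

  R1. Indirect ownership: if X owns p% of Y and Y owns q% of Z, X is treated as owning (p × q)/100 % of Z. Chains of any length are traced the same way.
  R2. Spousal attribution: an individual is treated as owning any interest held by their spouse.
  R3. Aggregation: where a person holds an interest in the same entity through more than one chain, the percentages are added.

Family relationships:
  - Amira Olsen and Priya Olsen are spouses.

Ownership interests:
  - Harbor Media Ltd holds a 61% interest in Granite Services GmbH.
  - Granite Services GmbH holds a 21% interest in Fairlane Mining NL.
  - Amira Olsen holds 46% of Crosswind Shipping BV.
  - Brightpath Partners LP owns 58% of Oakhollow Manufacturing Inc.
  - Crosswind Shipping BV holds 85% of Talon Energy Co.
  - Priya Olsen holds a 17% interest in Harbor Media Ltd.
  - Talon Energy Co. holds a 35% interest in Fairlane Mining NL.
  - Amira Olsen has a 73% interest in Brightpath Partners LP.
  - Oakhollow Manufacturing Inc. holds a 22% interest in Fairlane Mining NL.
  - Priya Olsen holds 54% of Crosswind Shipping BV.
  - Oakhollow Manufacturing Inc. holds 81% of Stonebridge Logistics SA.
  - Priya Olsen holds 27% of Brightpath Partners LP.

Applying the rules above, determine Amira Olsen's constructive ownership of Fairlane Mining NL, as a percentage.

By spousal attribution (R2), Amira Olsen is treated as also owning Priya Olsen's interest in Brightpath Partners LP, giving 73% + 27% = 100%.
By spousal attribution (R2), Amira Olsen is treated as also owning Priya Olsen's interest in Crosswind Shipping BV, giving 46% + 54% = 100%.
By spousal attribution (R2), Amira Olsen is treated as owning Priya Olsen's 17% interest in Harbor Media Ltd.
Chain via Brightpath Partners LP → Oakhollow Manufacturing Inc. (R1): 100% × 58% × 22% = 12.76% of Fairlane Mining NL.
Chain via Crosswind Shipping BV → Talon Energy Co. (R1): 100% × 85% × 35% = 29.75% of Fairlane Mining NL.
Chain via Harbor Media Ltd → Granite Services GmbH (R1): 17% × 61% × 21% = 2.1777% of Fairlane Mining NL.
Aggregating (R3): 12.76% + 29.75% + 2.1777% = 44.6877%.

44.6877%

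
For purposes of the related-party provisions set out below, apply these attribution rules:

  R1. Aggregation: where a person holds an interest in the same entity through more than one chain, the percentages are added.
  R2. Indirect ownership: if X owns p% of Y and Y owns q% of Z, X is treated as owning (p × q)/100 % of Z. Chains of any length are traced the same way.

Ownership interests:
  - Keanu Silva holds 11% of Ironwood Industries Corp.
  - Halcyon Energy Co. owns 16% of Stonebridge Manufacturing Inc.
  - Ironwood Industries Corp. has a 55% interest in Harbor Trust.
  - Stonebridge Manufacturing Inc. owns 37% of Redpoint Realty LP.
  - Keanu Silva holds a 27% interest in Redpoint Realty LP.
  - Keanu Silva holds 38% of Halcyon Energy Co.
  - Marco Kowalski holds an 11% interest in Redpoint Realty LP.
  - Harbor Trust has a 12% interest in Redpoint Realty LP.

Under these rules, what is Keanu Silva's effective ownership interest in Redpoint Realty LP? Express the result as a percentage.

Chain via Ironwood Industries Corp. → Harbor Trust (R2): 11% × 55% × 12% = 0.726% of Redpoint Realty LP.
Chain via Halcyon Energy Co. → Stonebridge Manufacturing Inc. (R2): 38% × 16% × 37% = 2.2496% of Redpoint Realty LP.
Direct interest in Redpoint Realty LP: 27%.
Aggregating (R1): 0.726% + 2.2496% + 27% = 29.9756%.

29.9756%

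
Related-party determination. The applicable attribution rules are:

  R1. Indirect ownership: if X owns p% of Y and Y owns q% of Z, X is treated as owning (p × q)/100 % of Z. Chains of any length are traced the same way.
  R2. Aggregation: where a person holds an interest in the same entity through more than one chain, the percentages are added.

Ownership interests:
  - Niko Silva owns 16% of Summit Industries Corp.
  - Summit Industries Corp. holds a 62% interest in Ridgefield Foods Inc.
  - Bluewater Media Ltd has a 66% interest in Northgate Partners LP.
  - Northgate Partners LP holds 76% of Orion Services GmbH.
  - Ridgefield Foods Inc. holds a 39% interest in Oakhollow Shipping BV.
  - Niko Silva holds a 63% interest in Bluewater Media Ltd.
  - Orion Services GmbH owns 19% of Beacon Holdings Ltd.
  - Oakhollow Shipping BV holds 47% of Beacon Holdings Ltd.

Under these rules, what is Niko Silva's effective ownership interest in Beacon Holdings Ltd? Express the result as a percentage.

7.822488%

Chain via Summit Industries Corp. → Ridgefield Foods Inc. → Oakhollow Shipping BV (R1): 16% × 62% × 39% × 47% = 1.818336% of Beacon Holdings Ltd.
Chain via Bluewater Media Ltd → Northgate Partners LP → Orion Services GmbH (R1): 63% × 66% × 76% × 19% = 6.004152% of Beacon Holdings Ltd.
Aggregating (R2): 1.818336% + 6.004152% = 7.822488%.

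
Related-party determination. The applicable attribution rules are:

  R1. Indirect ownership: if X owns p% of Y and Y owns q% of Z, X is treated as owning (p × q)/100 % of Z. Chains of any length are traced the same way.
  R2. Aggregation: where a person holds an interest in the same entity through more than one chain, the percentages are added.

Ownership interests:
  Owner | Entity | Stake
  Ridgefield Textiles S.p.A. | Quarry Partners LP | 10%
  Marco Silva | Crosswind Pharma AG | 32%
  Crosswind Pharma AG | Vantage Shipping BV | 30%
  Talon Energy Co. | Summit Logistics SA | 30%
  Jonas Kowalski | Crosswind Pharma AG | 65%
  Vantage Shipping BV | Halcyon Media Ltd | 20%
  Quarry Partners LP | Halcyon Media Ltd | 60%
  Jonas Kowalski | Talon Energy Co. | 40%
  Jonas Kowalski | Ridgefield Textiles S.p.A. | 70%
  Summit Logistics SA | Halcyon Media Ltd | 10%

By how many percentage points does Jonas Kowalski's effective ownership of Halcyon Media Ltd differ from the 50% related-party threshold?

40.7

Chain via Crosswind Pharma AG → Vantage Shipping BV (R1): 65% × 30% × 20% = 3.9% of Halcyon Media Ltd.
Chain via Ridgefield Textiles S.p.A. → Quarry Partners LP (R1): 70% × 10% × 60% = 4.2% of Halcyon Media Ltd.
Chain via Talon Energy Co. → Summit Logistics SA (R1): 40% × 30% × 10% = 1.2% of Halcyon Media Ltd.
Aggregating (R2): 3.9% + 4.2% + 1.2% = 9.3%.
9.3% falls short of the 50% threshold by 40.7 percentage points.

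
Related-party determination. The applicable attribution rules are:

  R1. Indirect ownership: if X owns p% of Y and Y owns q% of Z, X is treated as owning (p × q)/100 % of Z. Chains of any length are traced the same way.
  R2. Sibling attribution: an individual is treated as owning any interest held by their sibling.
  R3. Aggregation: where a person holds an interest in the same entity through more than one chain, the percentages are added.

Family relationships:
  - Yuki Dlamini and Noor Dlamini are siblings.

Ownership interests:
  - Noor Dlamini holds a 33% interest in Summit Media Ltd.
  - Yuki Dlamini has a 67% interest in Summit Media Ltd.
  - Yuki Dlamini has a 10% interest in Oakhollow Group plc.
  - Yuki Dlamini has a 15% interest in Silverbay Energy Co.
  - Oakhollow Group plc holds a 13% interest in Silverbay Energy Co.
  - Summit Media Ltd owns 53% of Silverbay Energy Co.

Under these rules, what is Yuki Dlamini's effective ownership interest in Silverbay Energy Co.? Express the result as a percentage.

69.3%

By sibling attribution (R2), Yuki Dlamini is treated as also owning Noor Dlamini's interest in Summit Media Ltd, giving 67% + 33% = 100%.
Chain via Summit Media Ltd (R1): 100% × 53% = 53% of Silverbay Energy Co.
Chain via Oakhollow Group plc (R1): 10% × 13% = 1.3% of Silverbay Energy Co.
Direct interest in Silverbay Energy Co: 15%.
Aggregating (R3): 53% + 1.3% + 15% = 69.3%.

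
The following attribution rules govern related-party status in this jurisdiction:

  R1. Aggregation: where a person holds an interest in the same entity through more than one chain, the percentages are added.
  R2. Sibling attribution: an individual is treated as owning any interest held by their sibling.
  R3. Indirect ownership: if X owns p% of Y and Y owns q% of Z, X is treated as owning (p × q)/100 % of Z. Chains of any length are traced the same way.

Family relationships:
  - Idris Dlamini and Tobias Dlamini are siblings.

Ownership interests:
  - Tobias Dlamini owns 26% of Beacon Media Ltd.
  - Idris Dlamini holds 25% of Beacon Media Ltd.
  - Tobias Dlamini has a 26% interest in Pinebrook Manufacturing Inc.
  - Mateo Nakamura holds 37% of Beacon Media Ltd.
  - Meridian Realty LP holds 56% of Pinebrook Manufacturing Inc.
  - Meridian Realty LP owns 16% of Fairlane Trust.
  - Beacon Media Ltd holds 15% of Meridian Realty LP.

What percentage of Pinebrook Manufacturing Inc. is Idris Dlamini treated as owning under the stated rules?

By sibling attribution (R2), Idris Dlamini is treated as also owning Tobias Dlamini's interest in Beacon Media Ltd, giving 25% + 26% = 51%.
By sibling attribution (R2), Idris Dlamini is treated as owning Tobias Dlamini's 26% interest in Pinebrook Manufacturing Inc.
Chain via Beacon Media Ltd → Meridian Realty LP (R3): 51% × 15% × 56% = 4.284% of Pinebrook Manufacturing Inc.
Direct interest in Pinebrook Manufacturing Inc: 26%.
Aggregating (R1): 4.284% + 26% = 30.284%.

30.284%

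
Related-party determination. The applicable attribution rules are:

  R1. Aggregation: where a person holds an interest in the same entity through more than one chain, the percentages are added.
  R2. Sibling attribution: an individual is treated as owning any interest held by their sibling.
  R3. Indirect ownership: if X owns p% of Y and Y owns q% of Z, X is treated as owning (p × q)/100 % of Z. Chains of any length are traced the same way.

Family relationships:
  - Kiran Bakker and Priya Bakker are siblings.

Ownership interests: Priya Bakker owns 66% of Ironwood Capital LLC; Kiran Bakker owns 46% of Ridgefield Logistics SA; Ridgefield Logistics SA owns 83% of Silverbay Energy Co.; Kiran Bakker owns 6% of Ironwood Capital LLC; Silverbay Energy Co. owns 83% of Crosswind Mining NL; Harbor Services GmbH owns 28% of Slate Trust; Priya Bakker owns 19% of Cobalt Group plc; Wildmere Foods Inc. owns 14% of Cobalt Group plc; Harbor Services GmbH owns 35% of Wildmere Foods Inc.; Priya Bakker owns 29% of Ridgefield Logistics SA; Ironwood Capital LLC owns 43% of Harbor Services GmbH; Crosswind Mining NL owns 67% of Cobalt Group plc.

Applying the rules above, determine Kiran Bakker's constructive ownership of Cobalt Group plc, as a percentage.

55.134265%

By sibling attribution (R2), Kiran Bakker is treated as also owning Priya Bakker's interest in Ridgefield Logistics SA, giving 46% + 29% = 75%.
By sibling attribution (R2), Kiran Bakker is treated as also owning Priya Bakker's interest in Ironwood Capital LLC, giving 6% + 66% = 72%.
By sibling attribution (R2), Kiran Bakker is treated as owning Priya Bakker's 19% interest in Cobalt Group plc.
Chain via Ridgefield Logistics SA → Silverbay Energy Co. → Crosswind Mining NL (R3): 75% × 83% × 83% × 67% = 34.617225% of Cobalt Group plc.
Chain via Ironwood Capital LLC → Harbor Services GmbH → Wildmere Foods Inc. (R3): 72% × 43% × 35% × 14% = 1.51704% of Cobalt Group plc.
Direct interest in Cobalt Group plc: 19%.
Aggregating (R1): 34.617225% + 1.51704% + 19% = 55.134265%.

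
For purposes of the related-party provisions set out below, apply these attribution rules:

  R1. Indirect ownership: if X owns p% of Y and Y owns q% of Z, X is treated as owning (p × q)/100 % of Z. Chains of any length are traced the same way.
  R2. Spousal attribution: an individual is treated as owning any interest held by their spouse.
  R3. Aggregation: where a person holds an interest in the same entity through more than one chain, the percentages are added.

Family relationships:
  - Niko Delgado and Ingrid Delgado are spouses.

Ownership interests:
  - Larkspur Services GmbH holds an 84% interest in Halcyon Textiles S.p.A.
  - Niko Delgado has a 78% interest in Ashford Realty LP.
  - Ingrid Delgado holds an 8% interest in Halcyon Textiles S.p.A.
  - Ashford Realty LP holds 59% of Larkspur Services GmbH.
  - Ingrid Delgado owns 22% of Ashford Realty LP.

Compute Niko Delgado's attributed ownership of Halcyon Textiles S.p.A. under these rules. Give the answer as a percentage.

57.56%

By spousal attribution (R2), Niko Delgado is treated as also owning Ingrid Delgado's interest in Ashford Realty LP, giving 78% + 22% = 100%.
By spousal attribution (R2), Niko Delgado is treated as owning Ingrid Delgado's 8% interest in Halcyon Textiles S.p.A.
Chain via Ashford Realty LP → Larkspur Services GmbH (R1): 100% × 59% × 84% = 49.56% of Halcyon Textiles S.p.A.
Direct interest in Halcyon Textiles S.p.A: 8%.
Aggregating (R3): 49.56% + 8% = 57.56%.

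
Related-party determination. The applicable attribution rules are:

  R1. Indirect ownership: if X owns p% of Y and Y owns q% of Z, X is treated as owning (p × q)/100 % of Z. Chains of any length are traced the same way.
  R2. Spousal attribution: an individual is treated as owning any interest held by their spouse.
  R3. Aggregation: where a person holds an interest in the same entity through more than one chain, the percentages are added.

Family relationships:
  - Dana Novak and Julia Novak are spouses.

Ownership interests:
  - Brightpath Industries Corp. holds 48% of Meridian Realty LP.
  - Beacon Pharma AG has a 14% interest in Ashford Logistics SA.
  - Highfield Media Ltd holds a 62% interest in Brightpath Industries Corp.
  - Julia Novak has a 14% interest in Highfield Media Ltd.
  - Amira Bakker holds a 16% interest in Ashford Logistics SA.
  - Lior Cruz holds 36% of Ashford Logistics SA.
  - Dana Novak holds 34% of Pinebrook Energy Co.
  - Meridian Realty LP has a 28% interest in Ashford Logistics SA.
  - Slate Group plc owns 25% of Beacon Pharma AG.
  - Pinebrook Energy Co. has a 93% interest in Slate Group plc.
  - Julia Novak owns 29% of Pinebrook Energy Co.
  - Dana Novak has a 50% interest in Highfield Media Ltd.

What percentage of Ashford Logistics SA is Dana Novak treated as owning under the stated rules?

7.383642%

By spousal attribution (R2), Dana Novak is treated as also owning Julia Novak's interest in Pinebrook Energy Co, giving 34% + 29% = 63%.
By spousal attribution (R2), Dana Novak is treated as also owning Julia Novak's interest in Highfield Media Ltd, giving 50% + 14% = 64%.
Chain via Pinebrook Energy Co. → Slate Group plc → Beacon Pharma AG (R1): 63% × 93% × 25% × 14% = 2.05065% of Ashford Logistics SA.
Chain via Highfield Media Ltd → Brightpath Industries Corp. → Meridian Realty LP (R1): 64% × 62% × 48% × 28% = 5.332992% of Ashford Logistics SA.
Aggregating (R3): 2.05065% + 5.332992% = 7.383642%.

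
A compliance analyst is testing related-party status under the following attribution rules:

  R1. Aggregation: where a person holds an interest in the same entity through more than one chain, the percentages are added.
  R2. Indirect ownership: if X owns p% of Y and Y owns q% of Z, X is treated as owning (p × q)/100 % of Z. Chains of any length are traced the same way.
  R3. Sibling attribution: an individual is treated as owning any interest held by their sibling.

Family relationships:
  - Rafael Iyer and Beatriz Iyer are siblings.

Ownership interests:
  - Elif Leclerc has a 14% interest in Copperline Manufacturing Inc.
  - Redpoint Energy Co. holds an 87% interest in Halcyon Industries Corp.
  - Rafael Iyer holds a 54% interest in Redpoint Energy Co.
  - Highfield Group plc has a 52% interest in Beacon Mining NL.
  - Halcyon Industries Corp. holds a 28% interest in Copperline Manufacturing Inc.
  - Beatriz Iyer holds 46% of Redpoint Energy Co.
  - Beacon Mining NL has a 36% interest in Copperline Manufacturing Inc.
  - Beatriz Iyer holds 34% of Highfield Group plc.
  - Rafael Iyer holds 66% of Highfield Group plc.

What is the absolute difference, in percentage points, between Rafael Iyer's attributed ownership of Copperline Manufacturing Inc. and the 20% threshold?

23.08

By sibling attribution (R3), Rafael Iyer is treated as also owning Beatriz Iyer's interest in Highfield Group plc, giving 66% + 34% = 100%.
By sibling attribution (R3), Rafael Iyer is treated as also owning Beatriz Iyer's interest in Redpoint Energy Co, giving 54% + 46% = 100%.
Chain via Highfield Group plc → Beacon Mining NL (R2): 100% × 52% × 36% = 18.72% of Copperline Manufacturing Inc.
Chain via Redpoint Energy Co. → Halcyon Industries Corp. (R2): 100% × 87% × 28% = 24.36% of Copperline Manufacturing Inc.
Aggregating (R1): 18.72% + 24.36% = 43.08%.
43.08% exceeds the 20% threshold by 23.08 percentage points.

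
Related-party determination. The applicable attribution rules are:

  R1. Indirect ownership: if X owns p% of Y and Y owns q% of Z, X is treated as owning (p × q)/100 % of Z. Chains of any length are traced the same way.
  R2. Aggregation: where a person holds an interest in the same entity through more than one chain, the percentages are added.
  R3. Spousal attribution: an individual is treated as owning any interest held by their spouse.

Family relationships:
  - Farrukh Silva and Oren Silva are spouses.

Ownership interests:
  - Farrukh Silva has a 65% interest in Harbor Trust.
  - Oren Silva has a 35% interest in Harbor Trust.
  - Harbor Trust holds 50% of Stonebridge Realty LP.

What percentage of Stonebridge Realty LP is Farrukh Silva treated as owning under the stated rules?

50%

By spousal attribution (R3), Farrukh Silva is treated as also owning Oren Silva's interest in Harbor Trust, giving 65% + 35% = 100%.
Chain via Harbor Trust (R1): 100% × 50% = 50% of Stonebridge Realty LP.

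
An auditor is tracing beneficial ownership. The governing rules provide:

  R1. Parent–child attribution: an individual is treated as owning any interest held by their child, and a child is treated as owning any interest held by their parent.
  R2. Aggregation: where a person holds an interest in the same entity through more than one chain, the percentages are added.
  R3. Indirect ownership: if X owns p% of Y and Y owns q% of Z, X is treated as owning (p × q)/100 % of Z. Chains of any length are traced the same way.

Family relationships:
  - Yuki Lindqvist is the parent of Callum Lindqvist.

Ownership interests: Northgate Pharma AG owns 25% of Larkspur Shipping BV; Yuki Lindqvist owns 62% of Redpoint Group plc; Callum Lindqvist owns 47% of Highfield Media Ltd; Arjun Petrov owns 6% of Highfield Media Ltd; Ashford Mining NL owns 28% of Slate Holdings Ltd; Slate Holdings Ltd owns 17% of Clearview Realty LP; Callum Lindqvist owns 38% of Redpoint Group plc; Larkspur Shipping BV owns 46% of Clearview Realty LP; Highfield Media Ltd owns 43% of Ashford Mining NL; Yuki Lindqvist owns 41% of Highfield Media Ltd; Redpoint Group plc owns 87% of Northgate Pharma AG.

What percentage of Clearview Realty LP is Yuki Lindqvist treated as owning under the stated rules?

11.806184%

By parent–child attribution (R1), Yuki Lindqvist is treated as also owning Callum Lindqvist's interest in Redpoint Group plc, giving 62% + 38% = 100%.
By parent–child attribution (R1), Yuki Lindqvist is treated as also owning Callum Lindqvist's interest in Highfield Media Ltd, giving 41% + 47% = 88%.
Chain via Redpoint Group plc → Northgate Pharma AG → Larkspur Shipping BV (R3): 100% × 87% × 25% × 46% = 10.005% of Clearview Realty LP.
Chain via Highfield Media Ltd → Ashford Mining NL → Slate Holdings Ltd (R3): 88% × 43% × 28% × 17% = 1.801184% of Clearview Realty LP.
Aggregating (R2): 10.005% + 1.801184% = 11.806184%.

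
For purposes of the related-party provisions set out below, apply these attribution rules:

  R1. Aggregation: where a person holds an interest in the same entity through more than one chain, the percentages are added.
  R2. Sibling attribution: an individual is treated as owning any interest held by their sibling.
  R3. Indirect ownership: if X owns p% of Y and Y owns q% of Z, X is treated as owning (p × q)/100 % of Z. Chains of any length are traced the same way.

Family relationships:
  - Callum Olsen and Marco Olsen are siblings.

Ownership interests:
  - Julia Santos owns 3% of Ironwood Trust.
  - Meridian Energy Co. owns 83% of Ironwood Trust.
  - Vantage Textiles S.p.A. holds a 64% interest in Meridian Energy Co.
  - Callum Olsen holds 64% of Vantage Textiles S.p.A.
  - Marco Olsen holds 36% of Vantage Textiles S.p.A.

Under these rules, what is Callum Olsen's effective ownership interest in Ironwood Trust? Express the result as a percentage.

53.12%

By sibling attribution (R2), Callum Olsen is treated as also owning Marco Olsen's interest in Vantage Textiles S.p.A, giving 64% + 36% = 100%.
Chain via Vantage Textiles S.p.A. → Meridian Energy Co. (R3): 100% × 64% × 83% = 53.12% of Ironwood Trust.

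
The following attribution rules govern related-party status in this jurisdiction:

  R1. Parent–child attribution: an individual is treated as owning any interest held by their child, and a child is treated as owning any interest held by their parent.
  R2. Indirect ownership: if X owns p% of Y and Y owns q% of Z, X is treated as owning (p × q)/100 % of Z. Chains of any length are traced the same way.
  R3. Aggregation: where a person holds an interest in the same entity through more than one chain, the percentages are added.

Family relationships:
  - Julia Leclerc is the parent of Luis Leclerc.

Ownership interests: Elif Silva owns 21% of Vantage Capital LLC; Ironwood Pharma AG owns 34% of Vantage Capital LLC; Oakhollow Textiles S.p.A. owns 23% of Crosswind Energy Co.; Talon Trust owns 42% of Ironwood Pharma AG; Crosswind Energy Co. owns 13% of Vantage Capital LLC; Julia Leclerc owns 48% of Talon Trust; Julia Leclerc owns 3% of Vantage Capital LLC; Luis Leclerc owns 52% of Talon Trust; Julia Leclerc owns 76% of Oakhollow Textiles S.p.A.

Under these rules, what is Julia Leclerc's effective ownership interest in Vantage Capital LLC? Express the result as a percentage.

19.5524%

By parent–child attribution (R1), Julia Leclerc is treated as also owning Luis Leclerc's interest in Talon Trust, giving 48% + 52% = 100%.
Chain via Oakhollow Textiles S.p.A. → Crosswind Energy Co. (R2): 76% × 23% × 13% = 2.2724% of Vantage Capital LLC.
Chain via Talon Trust → Ironwood Pharma AG (R2): 100% × 42% × 34% = 14.28% of Vantage Capital LLC.
Direct interest in Vantage Capital LLC: 3%.
Aggregating (R3): 2.2724% + 14.28% + 3% = 19.5524%.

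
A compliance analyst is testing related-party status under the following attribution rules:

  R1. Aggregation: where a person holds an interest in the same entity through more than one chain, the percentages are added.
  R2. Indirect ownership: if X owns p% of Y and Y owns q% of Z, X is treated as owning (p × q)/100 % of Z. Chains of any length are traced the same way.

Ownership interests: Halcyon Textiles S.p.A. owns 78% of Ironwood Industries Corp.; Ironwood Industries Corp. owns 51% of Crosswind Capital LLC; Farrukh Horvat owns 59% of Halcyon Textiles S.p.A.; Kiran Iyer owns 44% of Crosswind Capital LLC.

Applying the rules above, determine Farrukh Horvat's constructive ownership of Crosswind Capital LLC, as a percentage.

23.4702%

Chain via Halcyon Textiles S.p.A. → Ironwood Industries Corp. (R2): 59% × 78% × 51% = 23.4702% of Crosswind Capital LLC.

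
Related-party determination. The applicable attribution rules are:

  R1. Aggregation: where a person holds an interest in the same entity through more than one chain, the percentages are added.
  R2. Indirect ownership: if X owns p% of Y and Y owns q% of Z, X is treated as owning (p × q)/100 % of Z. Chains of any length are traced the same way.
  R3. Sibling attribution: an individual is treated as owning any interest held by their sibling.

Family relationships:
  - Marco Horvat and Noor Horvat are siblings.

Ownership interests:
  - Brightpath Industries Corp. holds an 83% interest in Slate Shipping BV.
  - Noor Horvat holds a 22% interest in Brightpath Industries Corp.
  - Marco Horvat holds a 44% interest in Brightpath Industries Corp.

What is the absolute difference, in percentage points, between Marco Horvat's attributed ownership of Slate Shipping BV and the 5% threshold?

By sibling attribution (R3), Marco Horvat is treated as also owning Noor Horvat's interest in Brightpath Industries Corp, giving 44% + 22% = 66%.
Chain via Brightpath Industries Corp. (R2): 66% × 83% = 54.78% of Slate Shipping BV.
54.78% exceeds the 5% threshold by 49.78 percentage points.

49.78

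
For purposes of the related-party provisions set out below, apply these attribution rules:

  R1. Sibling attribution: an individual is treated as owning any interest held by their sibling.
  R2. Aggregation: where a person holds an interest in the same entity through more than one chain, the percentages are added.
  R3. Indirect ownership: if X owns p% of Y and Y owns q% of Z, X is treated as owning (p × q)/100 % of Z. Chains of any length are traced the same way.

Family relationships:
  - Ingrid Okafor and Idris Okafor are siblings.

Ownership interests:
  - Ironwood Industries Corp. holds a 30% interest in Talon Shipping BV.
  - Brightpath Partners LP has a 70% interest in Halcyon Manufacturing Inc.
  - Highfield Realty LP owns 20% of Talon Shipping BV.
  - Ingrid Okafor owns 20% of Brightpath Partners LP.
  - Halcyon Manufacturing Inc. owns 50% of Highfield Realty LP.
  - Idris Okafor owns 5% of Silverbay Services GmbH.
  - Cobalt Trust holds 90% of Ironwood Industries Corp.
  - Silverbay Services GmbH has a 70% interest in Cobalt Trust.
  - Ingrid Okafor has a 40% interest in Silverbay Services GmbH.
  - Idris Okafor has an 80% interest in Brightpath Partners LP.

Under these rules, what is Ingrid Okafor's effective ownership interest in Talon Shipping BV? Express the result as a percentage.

By sibling attribution (R1), Ingrid Okafor is treated as also owning Idris Okafor's interest in Brightpath Partners LP, giving 20% + 80% = 100%.
By sibling attribution (R1), Ingrid Okafor is treated as also owning Idris Okafor's interest in Silverbay Services GmbH, giving 40% + 5% = 45%.
Chain via Brightpath Partners LP → Halcyon Manufacturing Inc. → Highfield Realty LP (R3): 100% × 70% × 50% × 20% = 7% of Talon Shipping BV.
Chain via Silverbay Services GmbH → Cobalt Trust → Ironwood Industries Corp. (R3): 45% × 70% × 90% × 30% = 8.505% of Talon Shipping BV.
Aggregating (R2): 7% + 8.505% = 15.505%.

15.505%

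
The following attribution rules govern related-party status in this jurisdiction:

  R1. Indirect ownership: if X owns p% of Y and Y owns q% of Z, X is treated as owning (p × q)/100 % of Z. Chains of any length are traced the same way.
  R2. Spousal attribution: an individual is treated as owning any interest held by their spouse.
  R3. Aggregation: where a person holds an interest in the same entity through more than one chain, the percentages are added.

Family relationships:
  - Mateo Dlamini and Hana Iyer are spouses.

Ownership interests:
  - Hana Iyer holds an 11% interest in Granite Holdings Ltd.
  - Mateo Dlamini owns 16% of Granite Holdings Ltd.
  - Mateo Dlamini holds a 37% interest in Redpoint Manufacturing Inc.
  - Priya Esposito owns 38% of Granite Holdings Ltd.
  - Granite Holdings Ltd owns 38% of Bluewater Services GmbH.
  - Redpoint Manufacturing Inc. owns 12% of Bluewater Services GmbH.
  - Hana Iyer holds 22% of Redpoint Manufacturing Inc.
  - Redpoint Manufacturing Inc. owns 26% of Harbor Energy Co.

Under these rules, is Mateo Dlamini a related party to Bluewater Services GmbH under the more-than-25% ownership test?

By spousal attribution (R2), Mateo Dlamini is treated as also owning Hana Iyer's interest in Redpoint Manufacturing Inc, giving 37% + 22% = 59%.
By spousal attribution (R2), Mateo Dlamini is treated as also owning Hana Iyer's interest in Granite Holdings Ltd, giving 16% + 11% = 27%.
Chain via Redpoint Manufacturing Inc. (R1): 59% × 12% = 7.08% of Bluewater Services GmbH.
Chain via Granite Holdings Ltd (R1): 27% × 38% = 10.26% of Bluewater Services GmbH.
Aggregating (R3): 7.08% + 10.26% = 17.34%.
17.34% does not exceed the 25% threshold, so Mateo is not a related party to Bluewater Services GmbH.

No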